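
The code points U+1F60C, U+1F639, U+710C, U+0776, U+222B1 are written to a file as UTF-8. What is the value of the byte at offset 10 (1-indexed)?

0x84

1-indexed offset 10 is 0-indexed offset 9.
U+1F60C → 4-byte form F0 9F 98 8C at offsets 0–3.
U+1F639 → 4-byte form F0 9F 98 B9 at offsets 4–7.
U+710C → 3-byte form E7 84 8C at offsets 8–10.
Offset 9 falls in char 3's range; it's byte 2 of E7 84 8C = 0x84.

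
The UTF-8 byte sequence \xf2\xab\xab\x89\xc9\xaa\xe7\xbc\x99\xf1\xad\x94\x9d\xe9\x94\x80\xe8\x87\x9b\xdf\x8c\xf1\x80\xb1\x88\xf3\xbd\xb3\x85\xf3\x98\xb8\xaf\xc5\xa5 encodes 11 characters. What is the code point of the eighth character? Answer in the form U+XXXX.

U+40C48

Offset 0: leading byte 0xF2 = 11110010 → 4-byte char #1 = F2 AB AB 89.
Offset 4: leading byte 0xC9 = 11001001 → 2-byte char #2 = C9 AA.
Offset 6: leading byte 0xE7 = 11100111 → 3-byte char #3 = E7 BC 99.
Offset 9: leading byte 0xF1 = 11110001 → 4-byte char #4 = F1 AD 94 9D.
Offset 13: leading byte 0xE9 = 11101001 → 3-byte char #5 = E9 94 80.
Offset 16: leading byte 0xE8 = 11101000 → 3-byte char #6 = E8 87 9B.
Offset 19: leading byte 0xDF = 11011111 → 2-byte char #7 = DF 8C.
Offset 21: leading byte 0xF1 = 11110001 → 4-byte char #8 = F1 80 B1 88.
Leading byte 0xF1 = 11110001 matches 11110xxx → 4-byte sequence.
Byte 1: 0xF1 = 11110001, payload 001 (3 bits).
Byte 2: 0x80 = 10000000 (10xxxxxx ✓), payload 000000.
Byte 3: 0xB1 = 10110001 (10xxxxxx ✓), payload 110001.
Byte 4: 0x88 = 10001000 (10xxxxxx ✓), payload 001000.
Concatenate: 001000000110001001000 = 0x40C48 (21 bits → U+40C48).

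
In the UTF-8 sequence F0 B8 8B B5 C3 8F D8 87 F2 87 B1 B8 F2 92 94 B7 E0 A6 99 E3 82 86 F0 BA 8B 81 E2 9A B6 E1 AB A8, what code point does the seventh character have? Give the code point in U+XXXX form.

Offset 0: leading byte 0xF0 = 11110000 → 4-byte char #1 = F0 B8 8B B5.
Offset 4: leading byte 0xC3 = 11000011 → 2-byte char #2 = C3 8F.
Offset 6: leading byte 0xD8 = 11011000 → 2-byte char #3 = D8 87.
Offset 8: leading byte 0xF2 = 11110010 → 4-byte char #4 = F2 87 B1 B8.
Offset 12: leading byte 0xF2 = 11110010 → 4-byte char #5 = F2 92 94 B7.
Offset 16: leading byte 0xE0 = 11100000 → 3-byte char #6 = E0 A6 99.
Offset 19: leading byte 0xE3 = 11100011 → 3-byte char #7 = E3 82 86.
Leading byte 0xE3 = 11100011 matches 1110xxxx → 3-byte sequence.
Byte 1: 0xE3 = 11100011, payload 0011 (4 bits).
Byte 2: 0x82 = 10000010 (10xxxxxx ✓), payload 000010.
Byte 3: 0x86 = 10000110 (10xxxxxx ✓), payload 000110.
Concatenate: 0011000010000110 = 0x3086 (16 bits → U+3086).

U+3086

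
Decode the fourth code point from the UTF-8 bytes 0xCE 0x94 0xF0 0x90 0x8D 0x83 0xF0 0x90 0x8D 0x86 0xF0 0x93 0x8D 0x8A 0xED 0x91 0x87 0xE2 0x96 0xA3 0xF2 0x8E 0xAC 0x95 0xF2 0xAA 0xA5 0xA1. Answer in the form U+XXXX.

Offset 0: leading byte 0xCE = 11001110 → 2-byte char #1 = CE 94.
Offset 2: leading byte 0xF0 = 11110000 → 4-byte char #2 = F0 90 8D 83.
Offset 6: leading byte 0xF0 = 11110000 → 4-byte char #3 = F0 90 8D 86.
Offset 10: leading byte 0xF0 = 11110000 → 4-byte char #4 = F0 93 8D 8A.
Leading byte 0xF0 = 11110000 matches 11110xxx → 4-byte sequence.
Byte 1: 0xF0 = 11110000, payload 000 (3 bits).
Byte 2: 0x93 = 10010011 (10xxxxxx ✓), payload 010011.
Byte 3: 0x8D = 10001101 (10xxxxxx ✓), payload 001101.
Byte 4: 0x8A = 10001010 (10xxxxxx ✓), payload 001010.
Concatenate: 000010011001101001010 = 0x1334A (21 bits → U+1334A).

U+1334A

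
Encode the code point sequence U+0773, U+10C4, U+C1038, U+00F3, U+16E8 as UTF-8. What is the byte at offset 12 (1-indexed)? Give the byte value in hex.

0xE1

1-indexed offset 12 is 0-indexed offset 11.
U+0773 → 2-byte form DD B3 at offsets 0–1.
U+10C4 → 3-byte form E1 83 84 at offsets 2–4.
U+C1038 → 4-byte form F3 81 80 B8 at offsets 5–8.
U+00F3 → 2-byte form C3 B3 at offsets 9–10.
U+16E8 → 3-byte form E1 9B A8 at offsets 11–13.
Offset 11 falls in char 5's range; it's byte 1 of E1 9B A8 = 0xE1.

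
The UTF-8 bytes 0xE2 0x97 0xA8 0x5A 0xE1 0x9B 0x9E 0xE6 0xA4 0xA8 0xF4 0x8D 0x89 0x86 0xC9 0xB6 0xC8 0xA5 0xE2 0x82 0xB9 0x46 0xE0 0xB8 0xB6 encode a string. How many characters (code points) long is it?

10

Byte at offset 0: 0xE2 = 11100010 → 3-byte char (#1). Advance 3.
Byte at offset 3: 0x5A = 01011010 → 1-byte char (#2). Advance 1.
Byte at offset 4: 0xE1 = 11100001 → 3-byte char (#3). Advance 3.
Byte at offset 7: 0xE6 = 11100110 → 3-byte char (#4). Advance 3.
Byte at offset 10: 0xF4 = 11110100 → 4-byte char (#5). Advance 4.
Byte at offset 14: 0xC9 = 11001001 → 2-byte char (#6). Advance 2.
Byte at offset 16: 0xC8 = 11001000 → 2-byte char (#7). Advance 2.
Byte at offset 18: 0xE2 = 11100010 → 3-byte char (#8). Advance 3.
Byte at offset 21: 0x46 = 01000110 → 1-byte char (#9). Advance 1.
Byte at offset 22: 0xE0 = 11100000 → 3-byte char (#10). Advance 3.
Reached end at offset 25 after 10 code points.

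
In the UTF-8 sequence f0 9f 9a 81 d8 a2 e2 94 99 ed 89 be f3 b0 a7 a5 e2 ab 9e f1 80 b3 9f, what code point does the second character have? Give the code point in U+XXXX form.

U+0622

Offset 0: leading byte 0xF0 = 11110000 → 4-byte char #1 = F0 9F 9A 81.
Offset 4: leading byte 0xD8 = 11011000 → 2-byte char #2 = D8 A2.
Leading byte 0xD8 = 11011000 matches 110xxxxx → 2-byte sequence.
Byte 1: 0xD8 = 11011000, payload 11000 (5 bits).
Byte 2: 0xA2 = 10100010 (10xxxxxx ✓), payload 100010.
Concatenate: 11000100010 = 0x622 (11 bits → U+0622).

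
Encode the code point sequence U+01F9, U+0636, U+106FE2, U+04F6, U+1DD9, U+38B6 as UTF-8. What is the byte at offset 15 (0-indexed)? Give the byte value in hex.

0xB6

U+01F9 → 2-byte form C7 B9 at offsets 0–1.
U+0636 → 2-byte form D8 B6 at offsets 2–3.
U+106FE2 → 4-byte form F4 86 BF A2 at offsets 4–7.
U+04F6 → 2-byte form D3 B6 at offsets 8–9.
U+1DD9 → 3-byte form E1 B7 99 at offsets 10–12.
U+38B6 → 3-byte form E3 A2 B6 at offsets 13–15.
Offset 15 falls in char 6's range; it's byte 3 of E3 A2 B6 = 0xB6.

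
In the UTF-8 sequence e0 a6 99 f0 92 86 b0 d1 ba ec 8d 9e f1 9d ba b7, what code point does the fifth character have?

Offset 0: leading byte 0xE0 = 11100000 → 3-byte char #1 = E0 A6 99.
Offset 3: leading byte 0xF0 = 11110000 → 4-byte char #2 = F0 92 86 B0.
Offset 7: leading byte 0xD1 = 11010001 → 2-byte char #3 = D1 BA.
Offset 9: leading byte 0xEC = 11101100 → 3-byte char #4 = EC 8D 9E.
Offset 12: leading byte 0xF1 = 11110001 → 4-byte char #5 = F1 9D BA B7.
Leading byte 0xF1 = 11110001 matches 11110xxx → 4-byte sequence.
Byte 1: 0xF1 = 11110001, payload 001 (3 bits).
Byte 2: 0x9D = 10011101 (10xxxxxx ✓), payload 011101.
Byte 3: 0xBA = 10111010 (10xxxxxx ✓), payload 111010.
Byte 4: 0xB7 = 10110111 (10xxxxxx ✓), payload 110111.
Concatenate: 001011101111010110111 = 0x5DEB7 (21 bits → U+5DEB7).

U+5DEB7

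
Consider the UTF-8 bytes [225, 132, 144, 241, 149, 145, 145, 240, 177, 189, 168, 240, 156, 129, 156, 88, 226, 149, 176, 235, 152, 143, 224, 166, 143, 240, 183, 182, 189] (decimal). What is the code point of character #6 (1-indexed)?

Offset 0: leading byte 0xE1 = 11100001 → 3-byte char #1 = E1 84 90.
Offset 3: leading byte 0xF1 = 11110001 → 4-byte char #2 = F1 95 91 91.
Offset 7: leading byte 0xF0 = 11110000 → 4-byte char #3 = F0 B1 BD A8.
Offset 11: leading byte 0xF0 = 11110000 → 4-byte char #4 = F0 9C 81 9C.
Offset 15: leading byte 0x58 = 01011000 → 1-byte char #5 = 58.
Offset 16: leading byte 0xE2 = 11100010 → 3-byte char #6 = E2 95 B0.
Leading byte 0xE2 = 11100010 matches 1110xxxx → 3-byte sequence.
Byte 1: 0xE2 = 11100010, payload 0010 (4 bits).
Byte 2: 0x95 = 10010101 (10xxxxxx ✓), payload 010101.
Byte 3: 0xB0 = 10110000 (10xxxxxx ✓), payload 110000.
Concatenate: 0010010101110000 = 0x2570 (16 bits → U+2570).

U+2570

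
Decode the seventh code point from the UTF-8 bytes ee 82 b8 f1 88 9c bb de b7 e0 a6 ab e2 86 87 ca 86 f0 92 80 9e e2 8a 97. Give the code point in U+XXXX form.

U+1201E

Offset 0: leading byte 0xEE = 11101110 → 3-byte char #1 = EE 82 B8.
Offset 3: leading byte 0xF1 = 11110001 → 4-byte char #2 = F1 88 9C BB.
Offset 7: leading byte 0xDE = 11011110 → 2-byte char #3 = DE B7.
Offset 9: leading byte 0xE0 = 11100000 → 3-byte char #4 = E0 A6 AB.
Offset 12: leading byte 0xE2 = 11100010 → 3-byte char #5 = E2 86 87.
Offset 15: leading byte 0xCA = 11001010 → 2-byte char #6 = CA 86.
Offset 17: leading byte 0xF0 = 11110000 → 4-byte char #7 = F0 92 80 9E.
Leading byte 0xF0 = 11110000 matches 11110xxx → 4-byte sequence.
Byte 1: 0xF0 = 11110000, payload 000 (3 bits).
Byte 2: 0x92 = 10010010 (10xxxxxx ✓), payload 010010.
Byte 3: 0x80 = 10000000 (10xxxxxx ✓), payload 000000.
Byte 4: 0x9E = 10011110 (10xxxxxx ✓), payload 011110.
Concatenate: 000010010000000011110 = 0x1201E (21 bits → U+1201E).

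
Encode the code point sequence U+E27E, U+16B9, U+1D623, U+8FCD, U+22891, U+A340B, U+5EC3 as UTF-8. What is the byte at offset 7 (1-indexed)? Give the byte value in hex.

1-indexed offset 7 is 0-indexed offset 6.
U+E27E → 3-byte form EE 89 BE at offsets 0–2.
U+16B9 → 3-byte form E1 9A B9 at offsets 3–5.
U+1D623 → 4-byte form F0 9D 98 A3 at offsets 6–9.
Offset 6 falls in char 3's range; it's byte 1 of F0 9D 98 A3 = 0xF0.

0xF0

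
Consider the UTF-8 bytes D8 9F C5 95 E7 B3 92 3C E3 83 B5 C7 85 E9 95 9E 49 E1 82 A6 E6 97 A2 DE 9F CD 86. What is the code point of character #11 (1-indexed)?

Offset 0: leading byte 0xD8 = 11011000 → 2-byte char #1 = D8 9F.
Offset 2: leading byte 0xC5 = 11000101 → 2-byte char #2 = C5 95.
Offset 4: leading byte 0xE7 = 11100111 → 3-byte char #3 = E7 B3 92.
Offset 7: leading byte 0x3C = 00111100 → 1-byte char #4 = 3C.
Offset 8: leading byte 0xE3 = 11100011 → 3-byte char #5 = E3 83 B5.
Offset 11: leading byte 0xC7 = 11000111 → 2-byte char #6 = C7 85.
Offset 13: leading byte 0xE9 = 11101001 → 3-byte char #7 = E9 95 9E.
Offset 16: leading byte 0x49 = 01001001 → 1-byte char #8 = 49.
Offset 17: leading byte 0xE1 = 11100001 → 3-byte char #9 = E1 82 A6.
Offset 20: leading byte 0xE6 = 11100110 → 3-byte char #10 = E6 97 A2.
Offset 23: leading byte 0xDE = 11011110 → 2-byte char #11 = DE 9F.
Leading byte 0xDE = 11011110 matches 110xxxxx → 2-byte sequence.
Byte 1: 0xDE = 11011110, payload 11110 (5 bits).
Byte 2: 0x9F = 10011111 (10xxxxxx ✓), payload 011111.
Concatenate: 11110011111 = 0x79F (11 bits → U+079F).

U+079F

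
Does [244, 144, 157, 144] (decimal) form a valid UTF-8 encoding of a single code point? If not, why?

invalid (encodes a value above U+10FFFF)

Leading byte 0xF4 = 11110100 → 4-byte form.
Payload = 0x110750, which exceeds U+10FFFF, the maximum Unicode code point. (Leading bytes F5–FF, or F4 followed by ≥ 0x90, are invalid.)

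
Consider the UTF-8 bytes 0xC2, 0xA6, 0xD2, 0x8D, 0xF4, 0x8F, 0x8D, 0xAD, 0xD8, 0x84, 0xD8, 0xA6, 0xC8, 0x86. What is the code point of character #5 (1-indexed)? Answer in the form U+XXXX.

Offset 0: leading byte 0xC2 = 11000010 → 2-byte char #1 = C2 A6.
Offset 2: leading byte 0xD2 = 11010010 → 2-byte char #2 = D2 8D.
Offset 4: leading byte 0xF4 = 11110100 → 4-byte char #3 = F4 8F 8D AD.
Offset 8: leading byte 0xD8 = 11011000 → 2-byte char #4 = D8 84.
Offset 10: leading byte 0xD8 = 11011000 → 2-byte char #5 = D8 A6.
Leading byte 0xD8 = 11011000 matches 110xxxxx → 2-byte sequence.
Byte 1: 0xD8 = 11011000, payload 11000 (5 bits).
Byte 2: 0xA6 = 10100110 (10xxxxxx ✓), payload 100110.
Concatenate: 11000100110 = 0x626 (11 bits → U+0626).

U+0626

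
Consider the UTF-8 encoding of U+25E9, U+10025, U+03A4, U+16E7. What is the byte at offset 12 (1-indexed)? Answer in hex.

1-indexed offset 12 is 0-indexed offset 11.
U+25E9 → 3-byte form E2 97 A9 at offsets 0–2.
U+10025 → 4-byte form F0 90 80 A5 at offsets 3–6.
U+03A4 → 2-byte form CE A4 at offsets 7–8.
U+16E7 → 3-byte form E1 9B A7 at offsets 9–11.
Offset 11 falls in char 4's range; it's byte 3 of E1 9B A7 = 0xA7.

0xA7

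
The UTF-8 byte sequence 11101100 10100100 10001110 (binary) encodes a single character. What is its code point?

U+C90E

Leading byte 0xEC = 11101100 matches 1110xxxx → 3-byte sequence.
Byte 1: 0xEC = 11101100, payload 1100 (4 bits).
Byte 2: 0xA4 = 10100100 (10xxxxxx ✓), payload 100100.
Byte 3: 0x8E = 10001110 (10xxxxxx ✓), payload 001110.
Concatenate: 1100100100001110 = 0xC90E (16 bits → U+C90E).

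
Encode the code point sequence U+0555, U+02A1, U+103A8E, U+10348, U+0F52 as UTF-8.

D5 95 CA A1 F4 83 AA 8E F0 90 8D 88 E0 BD 92

U+0555: 2-byte form → D5 95.
U+02A1: 2-byte form → CA A1.
U+103A8E: 4-byte form → F4 83 AA 8E.
U+10348: 4-byte form → F0 90 8D 88.
U+0F52: 3-byte form → E0 BD 92.
Concatenated (15 bytes): D5 95 CA A1 F4 83 AA 8E F0 90 8D 88 E0 BD 92.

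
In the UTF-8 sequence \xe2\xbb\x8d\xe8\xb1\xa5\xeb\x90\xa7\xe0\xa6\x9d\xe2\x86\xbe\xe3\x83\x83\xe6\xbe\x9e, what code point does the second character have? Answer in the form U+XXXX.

U+8C65

Offset 0: leading byte 0xE2 = 11100010 → 3-byte char #1 = E2 BB 8D.
Offset 3: leading byte 0xE8 = 11101000 → 3-byte char #2 = E8 B1 A5.
Leading byte 0xE8 = 11101000 matches 1110xxxx → 3-byte sequence.
Byte 1: 0xE8 = 11101000, payload 1000 (4 bits).
Byte 2: 0xB1 = 10110001 (10xxxxxx ✓), payload 110001.
Byte 3: 0xA5 = 10100101 (10xxxxxx ✓), payload 100101.
Concatenate: 1000110001100101 = 0x8C65 (16 bits → U+8C65).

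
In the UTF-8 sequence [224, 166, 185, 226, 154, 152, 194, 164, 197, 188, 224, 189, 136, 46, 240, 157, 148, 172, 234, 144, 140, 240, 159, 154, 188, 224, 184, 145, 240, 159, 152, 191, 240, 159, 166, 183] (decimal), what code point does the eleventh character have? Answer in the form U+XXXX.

U+1F63F

Offset 0: leading byte 0xE0 = 11100000 → 3-byte char #1 = E0 A6 B9.
Offset 3: leading byte 0xE2 = 11100010 → 3-byte char #2 = E2 9A 98.
Offset 6: leading byte 0xC2 = 11000010 → 2-byte char #3 = C2 A4.
Offset 8: leading byte 0xC5 = 11000101 → 2-byte char #4 = C5 BC.
Offset 10: leading byte 0xE0 = 11100000 → 3-byte char #5 = E0 BD 88.
Offset 13: leading byte 0x2E = 00101110 → 1-byte char #6 = 2E.
Offset 14: leading byte 0xF0 = 11110000 → 4-byte char #7 = F0 9D 94 AC.
Offset 18: leading byte 0xEA = 11101010 → 3-byte char #8 = EA 90 8C.
Offset 21: leading byte 0xF0 = 11110000 → 4-byte char #9 = F0 9F 9A BC.
Offset 25: leading byte 0xE0 = 11100000 → 3-byte char #10 = E0 B8 91.
Offset 28: leading byte 0xF0 = 11110000 → 4-byte char #11 = F0 9F 98 BF.
Leading byte 0xF0 = 11110000 matches 11110xxx → 4-byte sequence.
Byte 1: 0xF0 = 11110000, payload 000 (3 bits).
Byte 2: 0x9F = 10011111 (10xxxxxx ✓), payload 011111.
Byte 3: 0x98 = 10011000 (10xxxxxx ✓), payload 011000.
Byte 4: 0xBF = 10111111 (10xxxxxx ✓), payload 111111.
Concatenate: 000011111011000111111 = 0x1F63F (21 bits → U+1F63F).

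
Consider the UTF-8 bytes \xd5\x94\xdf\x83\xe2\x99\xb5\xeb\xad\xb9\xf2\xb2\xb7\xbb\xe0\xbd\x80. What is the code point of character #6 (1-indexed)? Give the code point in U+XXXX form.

U+0F40

Offset 0: leading byte 0xD5 = 11010101 → 2-byte char #1 = D5 94.
Offset 2: leading byte 0xDF = 11011111 → 2-byte char #2 = DF 83.
Offset 4: leading byte 0xE2 = 11100010 → 3-byte char #3 = E2 99 B5.
Offset 7: leading byte 0xEB = 11101011 → 3-byte char #4 = EB AD B9.
Offset 10: leading byte 0xF2 = 11110010 → 4-byte char #5 = F2 B2 B7 BB.
Offset 14: leading byte 0xE0 = 11100000 → 3-byte char #6 = E0 BD 80.
Leading byte 0xE0 = 11100000 matches 1110xxxx → 3-byte sequence.
Byte 1: 0xE0 = 11100000, payload 0000 (4 bits).
Byte 2: 0xBD = 10111101 (10xxxxxx ✓), payload 111101.
Byte 3: 0x80 = 10000000 (10xxxxxx ✓), payload 000000.
Concatenate: 0000111101000000 = 0xF40 (16 bits → U+0F40).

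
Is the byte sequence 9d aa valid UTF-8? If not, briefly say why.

Byte 0x9D = 10011101 has the form 10xxxxxx — a continuation byte — but there is no preceding leading byte.

invalid (continuation byte with no leading byte)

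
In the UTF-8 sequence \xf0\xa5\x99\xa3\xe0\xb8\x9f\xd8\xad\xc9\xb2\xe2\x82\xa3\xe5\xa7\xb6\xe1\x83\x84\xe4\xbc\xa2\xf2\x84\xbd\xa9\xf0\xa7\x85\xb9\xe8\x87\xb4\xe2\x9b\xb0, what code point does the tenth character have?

Offset 0: leading byte 0xF0 = 11110000 → 4-byte char #1 = F0 A5 99 A3.
Offset 4: leading byte 0xE0 = 11100000 → 3-byte char #2 = E0 B8 9F.
Offset 7: leading byte 0xD8 = 11011000 → 2-byte char #3 = D8 AD.
Offset 9: leading byte 0xC9 = 11001001 → 2-byte char #4 = C9 B2.
Offset 11: leading byte 0xE2 = 11100010 → 3-byte char #5 = E2 82 A3.
Offset 14: leading byte 0xE5 = 11100101 → 3-byte char #6 = E5 A7 B6.
Offset 17: leading byte 0xE1 = 11100001 → 3-byte char #7 = E1 83 84.
Offset 20: leading byte 0xE4 = 11100100 → 3-byte char #8 = E4 BC A2.
Offset 23: leading byte 0xF2 = 11110010 → 4-byte char #9 = F2 84 BD A9.
Offset 27: leading byte 0xF0 = 11110000 → 4-byte char #10 = F0 A7 85 B9.
Leading byte 0xF0 = 11110000 matches 11110xxx → 4-byte sequence.
Byte 1: 0xF0 = 11110000, payload 000 (3 bits).
Byte 2: 0xA7 = 10100111 (10xxxxxx ✓), payload 100111.
Byte 3: 0x85 = 10000101 (10xxxxxx ✓), payload 000101.
Byte 4: 0xB9 = 10111001 (10xxxxxx ✓), payload 111001.
Concatenate: 000100111000101111001 = 0x27179 (21 bits → U+27179).

U+27179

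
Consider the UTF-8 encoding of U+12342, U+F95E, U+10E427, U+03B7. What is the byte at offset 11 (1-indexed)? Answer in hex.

1-indexed offset 11 is 0-indexed offset 10.
U+12342 → 4-byte form F0 92 8D 82 at offsets 0–3.
U+F95E → 3-byte form EF A5 9E at offsets 4–6.
U+10E427 → 4-byte form F4 8E 90 A7 at offsets 7–10.
Offset 10 falls in char 3's range; it's byte 4 of F4 8E 90 A7 = 0xA7.

0xA7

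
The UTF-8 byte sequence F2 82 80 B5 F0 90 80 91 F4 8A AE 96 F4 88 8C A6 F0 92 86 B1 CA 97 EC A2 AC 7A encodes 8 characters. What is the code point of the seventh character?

Offset 0: leading byte 0xF2 = 11110010 → 4-byte char #1 = F2 82 80 B5.
Offset 4: leading byte 0xF0 = 11110000 → 4-byte char #2 = F0 90 80 91.
Offset 8: leading byte 0xF4 = 11110100 → 4-byte char #3 = F4 8A AE 96.
Offset 12: leading byte 0xF4 = 11110100 → 4-byte char #4 = F4 88 8C A6.
Offset 16: leading byte 0xF0 = 11110000 → 4-byte char #5 = F0 92 86 B1.
Offset 20: leading byte 0xCA = 11001010 → 2-byte char #6 = CA 97.
Offset 22: leading byte 0xEC = 11101100 → 3-byte char #7 = EC A2 AC.
Leading byte 0xEC = 11101100 matches 1110xxxx → 3-byte sequence.
Byte 1: 0xEC = 11101100, payload 1100 (4 bits).
Byte 2: 0xA2 = 10100010 (10xxxxxx ✓), payload 100010.
Byte 3: 0xAC = 10101100 (10xxxxxx ✓), payload 101100.
Concatenate: 1100100010101100 = 0xC8AC (16 bits → U+C8AC).

U+C8AC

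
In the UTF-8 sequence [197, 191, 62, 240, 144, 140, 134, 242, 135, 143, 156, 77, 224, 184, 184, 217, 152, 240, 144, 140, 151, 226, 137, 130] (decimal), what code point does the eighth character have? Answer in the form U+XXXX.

U+10317

Offset 0: leading byte 0xC5 = 11000101 → 2-byte char #1 = C5 BF.
Offset 2: leading byte 0x3E = 00111110 → 1-byte char #2 = 3E.
Offset 3: leading byte 0xF0 = 11110000 → 4-byte char #3 = F0 90 8C 86.
Offset 7: leading byte 0xF2 = 11110010 → 4-byte char #4 = F2 87 8F 9C.
Offset 11: leading byte 0x4D = 01001101 → 1-byte char #5 = 4D.
Offset 12: leading byte 0xE0 = 11100000 → 3-byte char #6 = E0 B8 B8.
Offset 15: leading byte 0xD9 = 11011001 → 2-byte char #7 = D9 98.
Offset 17: leading byte 0xF0 = 11110000 → 4-byte char #8 = F0 90 8C 97.
Leading byte 0xF0 = 11110000 matches 11110xxx → 4-byte sequence.
Byte 1: 0xF0 = 11110000, payload 000 (3 bits).
Byte 2: 0x90 = 10010000 (10xxxxxx ✓), payload 010000.
Byte 3: 0x8C = 10001100 (10xxxxxx ✓), payload 001100.
Byte 4: 0x97 = 10010111 (10xxxxxx ✓), payload 010111.
Concatenate: 000010000001100010111 = 0x10317 (21 bits → U+10317).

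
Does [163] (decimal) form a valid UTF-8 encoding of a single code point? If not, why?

invalid (continuation byte with no leading byte)

Byte 0xA3 = 10100011 has the form 10xxxxxx — a continuation byte — but there is no preceding leading byte.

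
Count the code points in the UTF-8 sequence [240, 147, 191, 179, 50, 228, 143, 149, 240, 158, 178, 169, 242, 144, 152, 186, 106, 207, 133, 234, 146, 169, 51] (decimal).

Byte at offset 0: 0xF0 = 11110000 → 4-byte char (#1). Advance 4.
Byte at offset 4: 0x32 = 00110010 → 1-byte char (#2). Advance 1.
Byte at offset 5: 0xE4 = 11100100 → 3-byte char (#3). Advance 3.
Byte at offset 8: 0xF0 = 11110000 → 4-byte char (#4). Advance 4.
Byte at offset 12: 0xF2 = 11110010 → 4-byte char (#5). Advance 4.
Byte at offset 16: 0x6A = 01101010 → 1-byte char (#6). Advance 1.
Byte at offset 17: 0xCF = 11001111 → 2-byte char (#7). Advance 2.
Byte at offset 19: 0xEA = 11101010 → 3-byte char (#8). Advance 3.
Byte at offset 22: 0x33 = 00110011 → 1-byte char (#9). Advance 1.
Reached end at offset 23 after 9 code points.

9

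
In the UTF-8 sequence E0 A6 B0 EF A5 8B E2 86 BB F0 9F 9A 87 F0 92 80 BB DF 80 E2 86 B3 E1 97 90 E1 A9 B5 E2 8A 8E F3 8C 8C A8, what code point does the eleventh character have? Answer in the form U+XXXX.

Offset 0: leading byte 0xE0 = 11100000 → 3-byte char #1 = E0 A6 B0.
Offset 3: leading byte 0xEF = 11101111 → 3-byte char #2 = EF A5 8B.
Offset 6: leading byte 0xE2 = 11100010 → 3-byte char #3 = E2 86 BB.
Offset 9: leading byte 0xF0 = 11110000 → 4-byte char #4 = F0 9F 9A 87.
Offset 13: leading byte 0xF0 = 11110000 → 4-byte char #5 = F0 92 80 BB.
Offset 17: leading byte 0xDF = 11011111 → 2-byte char #6 = DF 80.
Offset 19: leading byte 0xE2 = 11100010 → 3-byte char #7 = E2 86 B3.
Offset 22: leading byte 0xE1 = 11100001 → 3-byte char #8 = E1 97 90.
Offset 25: leading byte 0xE1 = 11100001 → 3-byte char #9 = E1 A9 B5.
Offset 28: leading byte 0xE2 = 11100010 → 3-byte char #10 = E2 8A 8E.
Offset 31: leading byte 0xF3 = 11110011 → 4-byte char #11 = F3 8C 8C A8.
Leading byte 0xF3 = 11110011 matches 11110xxx → 4-byte sequence.
Byte 1: 0xF3 = 11110011, payload 011 (3 bits).
Byte 2: 0x8C = 10001100 (10xxxxxx ✓), payload 001100.
Byte 3: 0x8C = 10001100 (10xxxxxx ✓), payload 001100.
Byte 4: 0xA8 = 10101000 (10xxxxxx ✓), payload 101000.
Concatenate: 011001100001100101000 = 0xCC328 (21 bits → U+CC328).

U+CC328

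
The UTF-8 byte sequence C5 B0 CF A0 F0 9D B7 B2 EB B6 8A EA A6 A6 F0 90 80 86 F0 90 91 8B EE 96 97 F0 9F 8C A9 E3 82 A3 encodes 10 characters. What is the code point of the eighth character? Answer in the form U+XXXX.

Offset 0: leading byte 0xC5 = 11000101 → 2-byte char #1 = C5 B0.
Offset 2: leading byte 0xCF = 11001111 → 2-byte char #2 = CF A0.
Offset 4: leading byte 0xF0 = 11110000 → 4-byte char #3 = F0 9D B7 B2.
Offset 8: leading byte 0xEB = 11101011 → 3-byte char #4 = EB B6 8A.
Offset 11: leading byte 0xEA = 11101010 → 3-byte char #5 = EA A6 A6.
Offset 14: leading byte 0xF0 = 11110000 → 4-byte char #6 = F0 90 80 86.
Offset 18: leading byte 0xF0 = 11110000 → 4-byte char #7 = F0 90 91 8B.
Offset 22: leading byte 0xEE = 11101110 → 3-byte char #8 = EE 96 97.
Leading byte 0xEE = 11101110 matches 1110xxxx → 3-byte sequence.
Byte 1: 0xEE = 11101110, payload 1110 (4 bits).
Byte 2: 0x96 = 10010110 (10xxxxxx ✓), payload 010110.
Byte 3: 0x97 = 10010111 (10xxxxxx ✓), payload 010111.
Concatenate: 1110010110010111 = 0xE597 (16 bits → U+E597).

U+E597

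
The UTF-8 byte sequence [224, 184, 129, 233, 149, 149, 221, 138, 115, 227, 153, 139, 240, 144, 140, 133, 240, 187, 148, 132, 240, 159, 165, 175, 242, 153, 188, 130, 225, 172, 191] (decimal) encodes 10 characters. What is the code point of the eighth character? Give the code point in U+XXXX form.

Offset 0: leading byte 0xE0 = 11100000 → 3-byte char #1 = E0 B8 81.
Offset 3: leading byte 0xE9 = 11101001 → 3-byte char #2 = E9 95 95.
Offset 6: leading byte 0xDD = 11011101 → 2-byte char #3 = DD 8A.
Offset 8: leading byte 0x73 = 01110011 → 1-byte char #4 = 73.
Offset 9: leading byte 0xE3 = 11100011 → 3-byte char #5 = E3 99 8B.
Offset 12: leading byte 0xF0 = 11110000 → 4-byte char #6 = F0 90 8C 85.
Offset 16: leading byte 0xF0 = 11110000 → 4-byte char #7 = F0 BB 94 84.
Offset 20: leading byte 0xF0 = 11110000 → 4-byte char #8 = F0 9F A5 AF.
Leading byte 0xF0 = 11110000 matches 11110xxx → 4-byte sequence.
Byte 1: 0xF0 = 11110000, payload 000 (3 bits).
Byte 2: 0x9F = 10011111 (10xxxxxx ✓), payload 011111.
Byte 3: 0xA5 = 10100101 (10xxxxxx ✓), payload 100101.
Byte 4: 0xAF = 10101111 (10xxxxxx ✓), payload 101111.
Concatenate: 000011111100101101111 = 0x1F96F (21 bits → U+1F96F).

U+1F96F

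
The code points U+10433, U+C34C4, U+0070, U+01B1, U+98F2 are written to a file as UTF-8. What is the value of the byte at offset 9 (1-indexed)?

0x70

1-indexed offset 9 is 0-indexed offset 8.
U+10433 → 4-byte form F0 90 90 B3 at offsets 0–3.
U+C34C4 → 4-byte form F3 83 93 84 at offsets 4–7.
U+0070 → 1-byte form 70 at offsets 8–8.
Offset 8 falls in char 3's range; it's byte 1 of 70 = 0x70.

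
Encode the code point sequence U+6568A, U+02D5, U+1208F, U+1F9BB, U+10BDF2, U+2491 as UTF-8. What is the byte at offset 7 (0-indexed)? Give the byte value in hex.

0x92

U+6568A → 4-byte form F1 A5 9A 8A at offsets 0–3.
U+02D5 → 2-byte form CB 95 at offsets 4–5.
U+1208F → 4-byte form F0 92 82 8F at offsets 6–9.
Offset 7 falls in char 3's range; it's byte 2 of F0 92 82 8F = 0x92.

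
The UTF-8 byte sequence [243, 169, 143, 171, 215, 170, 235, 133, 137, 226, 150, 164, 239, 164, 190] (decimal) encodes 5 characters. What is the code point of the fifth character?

Offset 0: leading byte 0xF3 = 11110011 → 4-byte char #1 = F3 A9 8F AB.
Offset 4: leading byte 0xD7 = 11010111 → 2-byte char #2 = D7 AA.
Offset 6: leading byte 0xEB = 11101011 → 3-byte char #3 = EB 85 89.
Offset 9: leading byte 0xE2 = 11100010 → 3-byte char #4 = E2 96 A4.
Offset 12: leading byte 0xEF = 11101111 → 3-byte char #5 = EF A4 BE.
Leading byte 0xEF = 11101111 matches 1110xxxx → 3-byte sequence.
Byte 1: 0xEF = 11101111, payload 1111 (4 bits).
Byte 2: 0xA4 = 10100100 (10xxxxxx ✓), payload 100100.
Byte 3: 0xBE = 10111110 (10xxxxxx ✓), payload 111110.
Concatenate: 1111100100111110 = 0xF93E (16 bits → U+F93E).

U+F93E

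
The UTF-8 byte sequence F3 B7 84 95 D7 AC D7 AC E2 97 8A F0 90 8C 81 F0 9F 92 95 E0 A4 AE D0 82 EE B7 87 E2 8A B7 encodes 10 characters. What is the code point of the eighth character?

U+0402

Offset 0: leading byte 0xF3 = 11110011 → 4-byte char #1 = F3 B7 84 95.
Offset 4: leading byte 0xD7 = 11010111 → 2-byte char #2 = D7 AC.
Offset 6: leading byte 0xD7 = 11010111 → 2-byte char #3 = D7 AC.
Offset 8: leading byte 0xE2 = 11100010 → 3-byte char #4 = E2 97 8A.
Offset 11: leading byte 0xF0 = 11110000 → 4-byte char #5 = F0 90 8C 81.
Offset 15: leading byte 0xF0 = 11110000 → 4-byte char #6 = F0 9F 92 95.
Offset 19: leading byte 0xE0 = 11100000 → 3-byte char #7 = E0 A4 AE.
Offset 22: leading byte 0xD0 = 11010000 → 2-byte char #8 = D0 82.
Leading byte 0xD0 = 11010000 matches 110xxxxx → 2-byte sequence.
Byte 1: 0xD0 = 11010000, payload 10000 (5 bits).
Byte 2: 0x82 = 10000010 (10xxxxxx ✓), payload 000010.
Concatenate: 10000000010 = 0x402 (11 bits → U+0402).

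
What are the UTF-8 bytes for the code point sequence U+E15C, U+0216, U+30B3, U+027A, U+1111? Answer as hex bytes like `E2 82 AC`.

U+E15C: 3-byte form → EE 85 9C.
U+0216: 2-byte form → C8 96.
U+30B3: 3-byte form → E3 82 B3.
U+027A: 2-byte form → C9 BA.
U+1111: 3-byte form → E1 84 91.
Concatenated (13 bytes): EE 85 9C C8 96 E3 82 B3 C9 BA E1 84 91.

EE 85 9C C8 96 E3 82 B3 C9 BA E1 84 91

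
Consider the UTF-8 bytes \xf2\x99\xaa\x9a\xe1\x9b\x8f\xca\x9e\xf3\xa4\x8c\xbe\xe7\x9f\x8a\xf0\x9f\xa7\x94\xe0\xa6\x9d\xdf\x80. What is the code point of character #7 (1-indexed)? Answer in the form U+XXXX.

Offset 0: leading byte 0xF2 = 11110010 → 4-byte char #1 = F2 99 AA 9A.
Offset 4: leading byte 0xE1 = 11100001 → 3-byte char #2 = E1 9B 8F.
Offset 7: leading byte 0xCA = 11001010 → 2-byte char #3 = CA 9E.
Offset 9: leading byte 0xF3 = 11110011 → 4-byte char #4 = F3 A4 8C BE.
Offset 13: leading byte 0xE7 = 11100111 → 3-byte char #5 = E7 9F 8A.
Offset 16: leading byte 0xF0 = 11110000 → 4-byte char #6 = F0 9F A7 94.
Offset 20: leading byte 0xE0 = 11100000 → 3-byte char #7 = E0 A6 9D.
Leading byte 0xE0 = 11100000 matches 1110xxxx → 3-byte sequence.
Byte 1: 0xE0 = 11100000, payload 0000 (4 bits).
Byte 2: 0xA6 = 10100110 (10xxxxxx ✓), payload 100110.
Byte 3: 0x9D = 10011101 (10xxxxxx ✓), payload 011101.
Concatenate: 0000100110011101 = 0x99D (16 bits → U+099D).

U+099D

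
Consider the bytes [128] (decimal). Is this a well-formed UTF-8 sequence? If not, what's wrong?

Byte 0x80 = 10000000 has the form 10xxxxxx — a continuation byte — but there is no preceding leading byte.

invalid (continuation byte with no leading byte)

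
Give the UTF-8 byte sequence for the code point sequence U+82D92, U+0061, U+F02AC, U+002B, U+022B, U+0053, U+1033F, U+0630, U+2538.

F2 82 B6 92 61 F3 B0 8A AC 2B C8 AB 53 F0 90 8C BF D8 B0 E2 94 B8

U+82D92: 4-byte form → F2 82 B6 92.
U+0061: 1-byte form → 61.
U+F02AC: 4-byte form → F3 B0 8A AC.
U+002B: 1-byte form → 2B.
U+022B: 2-byte form → C8 AB.
U+0053: 1-byte form → 53.
U+1033F: 4-byte form → F0 90 8C BF.
U+0630: 2-byte form → D8 B0.
U+2538: 3-byte form → E2 94 B8.
Concatenated (22 bytes): F2 82 B6 92 61 F3 B0 8A AC 2B C8 AB 53 F0 90 8C BF D8 B0 E2 94 B8.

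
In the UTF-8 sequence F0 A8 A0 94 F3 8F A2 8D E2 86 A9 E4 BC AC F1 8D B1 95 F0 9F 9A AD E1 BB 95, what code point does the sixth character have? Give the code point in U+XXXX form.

U+1F6AD

Offset 0: leading byte 0xF0 = 11110000 → 4-byte char #1 = F0 A8 A0 94.
Offset 4: leading byte 0xF3 = 11110011 → 4-byte char #2 = F3 8F A2 8D.
Offset 8: leading byte 0xE2 = 11100010 → 3-byte char #3 = E2 86 A9.
Offset 11: leading byte 0xE4 = 11100100 → 3-byte char #4 = E4 BC AC.
Offset 14: leading byte 0xF1 = 11110001 → 4-byte char #5 = F1 8D B1 95.
Offset 18: leading byte 0xF0 = 11110000 → 4-byte char #6 = F0 9F 9A AD.
Leading byte 0xF0 = 11110000 matches 11110xxx → 4-byte sequence.
Byte 1: 0xF0 = 11110000, payload 000 (3 bits).
Byte 2: 0x9F = 10011111 (10xxxxxx ✓), payload 011111.
Byte 3: 0x9A = 10011010 (10xxxxxx ✓), payload 011010.
Byte 4: 0xAD = 10101101 (10xxxxxx ✓), payload 101101.
Concatenate: 000011111011010101101 = 0x1F6AD (21 bits → U+1F6AD).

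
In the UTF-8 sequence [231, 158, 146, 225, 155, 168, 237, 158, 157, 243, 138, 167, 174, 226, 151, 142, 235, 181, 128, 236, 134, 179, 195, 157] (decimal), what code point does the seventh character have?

Offset 0: leading byte 0xE7 = 11100111 → 3-byte char #1 = E7 9E 92.
Offset 3: leading byte 0xE1 = 11100001 → 3-byte char #2 = E1 9B A8.
Offset 6: leading byte 0xED = 11101101 → 3-byte char #3 = ED 9E 9D.
Offset 9: leading byte 0xF3 = 11110011 → 4-byte char #4 = F3 8A A7 AE.
Offset 13: leading byte 0xE2 = 11100010 → 3-byte char #5 = E2 97 8E.
Offset 16: leading byte 0xEB = 11101011 → 3-byte char #6 = EB B5 80.
Offset 19: leading byte 0xEC = 11101100 → 3-byte char #7 = EC 86 B3.
Leading byte 0xEC = 11101100 matches 1110xxxx → 3-byte sequence.
Byte 1: 0xEC = 11101100, payload 1100 (4 bits).
Byte 2: 0x86 = 10000110 (10xxxxxx ✓), payload 000110.
Byte 3: 0xB3 = 10110011 (10xxxxxx ✓), payload 110011.
Concatenate: 1100000110110011 = 0xC1B3 (16 bits → U+C1B3).

U+C1B3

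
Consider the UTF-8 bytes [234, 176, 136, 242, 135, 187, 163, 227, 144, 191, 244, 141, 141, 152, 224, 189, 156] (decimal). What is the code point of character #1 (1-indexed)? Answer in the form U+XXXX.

U+AC08

Offset 0: leading byte 0xEA = 11101010 → 3-byte char #1 = EA B0 88.
Leading byte 0xEA = 11101010 matches 1110xxxx → 3-byte sequence.
Byte 1: 0xEA = 11101010, payload 1010 (4 bits).
Byte 2: 0xB0 = 10110000 (10xxxxxx ✓), payload 110000.
Byte 3: 0x88 = 10001000 (10xxxxxx ✓), payload 001000.
Concatenate: 1010110000001000 = 0xAC08 (16 bits → U+AC08).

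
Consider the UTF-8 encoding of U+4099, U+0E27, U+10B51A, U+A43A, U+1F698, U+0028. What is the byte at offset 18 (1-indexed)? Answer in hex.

1-indexed offset 18 is 0-indexed offset 17.
U+4099 → 3-byte form E4 82 99 at offsets 0–2.
U+0E27 → 3-byte form E0 B8 A7 at offsets 3–5.
U+10B51A → 4-byte form F4 8B 94 9A at offsets 6–9.
U+A43A → 3-byte form EA 90 BA at offsets 10–12.
U+1F698 → 4-byte form F0 9F 9A 98 at offsets 13–16.
U+0028 → 1-byte form 28 at offsets 17–17.
Offset 17 falls in char 6's range; it's byte 1 of 28 = 0x28.

0x28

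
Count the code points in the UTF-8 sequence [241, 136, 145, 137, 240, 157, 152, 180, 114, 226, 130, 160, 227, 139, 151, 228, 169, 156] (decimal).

Byte at offset 0: 0xF1 = 11110001 → 4-byte char (#1). Advance 4.
Byte at offset 4: 0xF0 = 11110000 → 4-byte char (#2). Advance 4.
Byte at offset 8: 0x72 = 01110010 → 1-byte char (#3). Advance 1.
Byte at offset 9: 0xE2 = 11100010 → 3-byte char (#4). Advance 3.
Byte at offset 12: 0xE3 = 11100011 → 3-byte char (#5). Advance 3.
Byte at offset 15: 0xE4 = 11100100 → 3-byte char (#6). Advance 3.
Reached end at offset 18 after 6 code points.

6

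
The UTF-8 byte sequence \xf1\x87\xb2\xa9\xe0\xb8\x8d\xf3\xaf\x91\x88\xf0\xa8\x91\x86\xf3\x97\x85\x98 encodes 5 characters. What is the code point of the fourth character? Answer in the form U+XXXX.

U+28446

Offset 0: leading byte 0xF1 = 11110001 → 4-byte char #1 = F1 87 B2 A9.
Offset 4: leading byte 0xE0 = 11100000 → 3-byte char #2 = E0 B8 8D.
Offset 7: leading byte 0xF3 = 11110011 → 4-byte char #3 = F3 AF 91 88.
Offset 11: leading byte 0xF0 = 11110000 → 4-byte char #4 = F0 A8 91 86.
Leading byte 0xF0 = 11110000 matches 11110xxx → 4-byte sequence.
Byte 1: 0xF0 = 11110000, payload 000 (3 bits).
Byte 2: 0xA8 = 10101000 (10xxxxxx ✓), payload 101000.
Byte 3: 0x91 = 10010001 (10xxxxxx ✓), payload 010001.
Byte 4: 0x86 = 10000110 (10xxxxxx ✓), payload 000110.
Concatenate: 000101000010001000110 = 0x28446 (21 bits → U+28446).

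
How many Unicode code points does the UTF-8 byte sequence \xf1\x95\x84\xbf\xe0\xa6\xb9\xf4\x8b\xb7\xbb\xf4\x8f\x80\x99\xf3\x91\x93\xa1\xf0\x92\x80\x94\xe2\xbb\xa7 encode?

7

Byte at offset 0: 0xF1 = 11110001 → 4-byte char (#1). Advance 4.
Byte at offset 4: 0xE0 = 11100000 → 3-byte char (#2). Advance 3.
Byte at offset 7: 0xF4 = 11110100 → 4-byte char (#3). Advance 4.
Byte at offset 11: 0xF4 = 11110100 → 4-byte char (#4). Advance 4.
Byte at offset 15: 0xF3 = 11110011 → 4-byte char (#5). Advance 4.
Byte at offset 19: 0xF0 = 11110000 → 4-byte char (#6). Advance 4.
Byte at offset 23: 0xE2 = 11100010 → 3-byte char (#7). Advance 3.
Reached end at offset 26 after 7 code points.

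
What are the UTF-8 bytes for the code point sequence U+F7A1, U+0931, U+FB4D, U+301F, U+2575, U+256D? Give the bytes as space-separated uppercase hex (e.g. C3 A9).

EF 9E A1 E0 A4 B1 EF AD 8D E3 80 9F E2 95 B5 E2 95 AD

U+F7A1: 3-byte form → EF 9E A1.
U+0931: 3-byte form → E0 A4 B1.
U+FB4D: 3-byte form → EF AD 8D.
U+301F: 3-byte form → E3 80 9F.
U+2575: 3-byte form → E2 95 B5.
U+256D: 3-byte form → E2 95 AD.
Concatenated (18 bytes): EF 9E A1 E0 A4 B1 EF AD 8D E3 80 9F E2 95 B5 E2 95 AD.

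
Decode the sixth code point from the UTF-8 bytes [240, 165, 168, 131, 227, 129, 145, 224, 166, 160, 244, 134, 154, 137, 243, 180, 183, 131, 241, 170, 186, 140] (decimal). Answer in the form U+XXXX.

U+6AE8C

Offset 0: leading byte 0xF0 = 11110000 → 4-byte char #1 = F0 A5 A8 83.
Offset 4: leading byte 0xE3 = 11100011 → 3-byte char #2 = E3 81 91.
Offset 7: leading byte 0xE0 = 11100000 → 3-byte char #3 = E0 A6 A0.
Offset 10: leading byte 0xF4 = 11110100 → 4-byte char #4 = F4 86 9A 89.
Offset 14: leading byte 0xF3 = 11110011 → 4-byte char #5 = F3 B4 B7 83.
Offset 18: leading byte 0xF1 = 11110001 → 4-byte char #6 = F1 AA BA 8C.
Leading byte 0xF1 = 11110001 matches 11110xxx → 4-byte sequence.
Byte 1: 0xF1 = 11110001, payload 001 (3 bits).
Byte 2: 0xAA = 10101010 (10xxxxxx ✓), payload 101010.
Byte 3: 0xBA = 10111010 (10xxxxxx ✓), payload 111010.
Byte 4: 0x8C = 10001100 (10xxxxxx ✓), payload 001100.
Concatenate: 001101010111010001100 = 0x6AE8C (21 bits → U+6AE8C).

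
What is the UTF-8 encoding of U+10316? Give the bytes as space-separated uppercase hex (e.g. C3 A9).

F0 90 8C 96

U+10316 = 0x10316 = 66326 decimal. In range U+10000–U+10FFFF → 4-byte form: 11110xxx 10xxxxxx 10xxxxxx 10xxxxxx.
Binary (21 bits): 000010000001100010110.
Split 3+6+6+6: 000 | 010000 | 001100 | 010110.
Byte 1: 11110000 = 0xF0.
Byte 2: 10010000 = 0x90.
Byte 3: 10001100 = 0x8C.
Byte 4: 10010110 = 0x96.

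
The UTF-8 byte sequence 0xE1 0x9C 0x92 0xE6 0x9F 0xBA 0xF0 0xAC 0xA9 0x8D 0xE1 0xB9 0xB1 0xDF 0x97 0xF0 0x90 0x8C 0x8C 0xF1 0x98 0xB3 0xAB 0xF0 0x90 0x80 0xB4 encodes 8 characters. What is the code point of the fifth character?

Offset 0: leading byte 0xE1 = 11100001 → 3-byte char #1 = E1 9C 92.
Offset 3: leading byte 0xE6 = 11100110 → 3-byte char #2 = E6 9F BA.
Offset 6: leading byte 0xF0 = 11110000 → 4-byte char #3 = F0 AC A9 8D.
Offset 10: leading byte 0xE1 = 11100001 → 3-byte char #4 = E1 B9 B1.
Offset 13: leading byte 0xDF = 11011111 → 2-byte char #5 = DF 97.
Leading byte 0xDF = 11011111 matches 110xxxxx → 2-byte sequence.
Byte 1: 0xDF = 11011111, payload 11111 (5 bits).
Byte 2: 0x97 = 10010111 (10xxxxxx ✓), payload 010111.
Concatenate: 11111010111 = 0x7D7 (11 bits → U+07D7).

U+07D7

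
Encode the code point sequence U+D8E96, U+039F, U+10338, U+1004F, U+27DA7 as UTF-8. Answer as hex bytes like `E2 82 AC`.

F3 98 BA 96 CE 9F F0 90 8C B8 F0 90 81 8F F0 A7 B6 A7

U+D8E96: 4-byte form → F3 98 BA 96.
U+039F: 2-byte form → CE 9F.
U+10338: 4-byte form → F0 90 8C B8.
U+1004F: 4-byte form → F0 90 81 8F.
U+27DA7: 4-byte form → F0 A7 B6 A7.
Concatenated (18 bytes): F3 98 BA 96 CE 9F F0 90 8C B8 F0 90 81 8F F0 A7 B6 A7.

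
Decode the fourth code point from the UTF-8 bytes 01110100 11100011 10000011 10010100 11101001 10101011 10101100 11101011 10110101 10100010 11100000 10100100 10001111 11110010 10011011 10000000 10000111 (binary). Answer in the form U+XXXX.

U+BD62

Offset 0: leading byte 0x74 = 01110100 → 1-byte char #1 = 74.
Offset 1: leading byte 0xE3 = 11100011 → 3-byte char #2 = E3 83 94.
Offset 4: leading byte 0xE9 = 11101001 → 3-byte char #3 = E9 AB AC.
Offset 7: leading byte 0xEB = 11101011 → 3-byte char #4 = EB B5 A2.
Leading byte 0xEB = 11101011 matches 1110xxxx → 3-byte sequence.
Byte 1: 0xEB = 11101011, payload 1011 (4 bits).
Byte 2: 0xB5 = 10110101 (10xxxxxx ✓), payload 110101.
Byte 3: 0xA2 = 10100010 (10xxxxxx ✓), payload 100010.
Concatenate: 1011110101100010 = 0xBD62 (16 bits → U+BD62).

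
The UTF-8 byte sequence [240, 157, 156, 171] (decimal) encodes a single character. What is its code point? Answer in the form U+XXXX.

U+1D72B

Leading byte 0xF0 = 11110000 matches 11110xxx → 4-byte sequence.
Byte 1: 0xF0 = 11110000, payload 000 (3 bits).
Byte 2: 0x9D = 10011101 (10xxxxxx ✓), payload 011101.
Byte 3: 0x9C = 10011100 (10xxxxxx ✓), payload 011100.
Byte 4: 0xAB = 10101011 (10xxxxxx ✓), payload 101011.
Concatenate: 000011101011100101011 = 0x1D72B (21 bits → U+1D72B).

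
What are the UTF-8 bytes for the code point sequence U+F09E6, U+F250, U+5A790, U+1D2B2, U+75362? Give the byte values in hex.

U+F09E6: 4-byte form → F3 B0 A7 A6.
U+F250: 3-byte form → EF 89 90.
U+5A790: 4-byte form → F1 9A 9E 90.
U+1D2B2: 4-byte form → F0 9D 8A B2.
U+75362: 4-byte form → F1 B5 8D A2.
Concatenated (19 bytes): F3 B0 A7 A6 EF 89 90 F1 9A 9E 90 F0 9D 8A B2 F1 B5 8D A2.

F3 B0 A7 A6 EF 89 90 F1 9A 9E 90 F0 9D 8A B2 F1 B5 8D A2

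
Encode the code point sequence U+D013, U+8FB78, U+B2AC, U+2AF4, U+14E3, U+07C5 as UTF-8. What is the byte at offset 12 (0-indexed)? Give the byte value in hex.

0xB4

U+D013 → 3-byte form ED 80 93 at offsets 0–2.
U+8FB78 → 4-byte form F2 8F AD B8 at offsets 3–6.
U+B2AC → 3-byte form EB 8A AC at offsets 7–9.
U+2AF4 → 3-byte form E2 AB B4 at offsets 10–12.
Offset 12 falls in char 4's range; it's byte 3 of E2 AB B4 = 0xB4.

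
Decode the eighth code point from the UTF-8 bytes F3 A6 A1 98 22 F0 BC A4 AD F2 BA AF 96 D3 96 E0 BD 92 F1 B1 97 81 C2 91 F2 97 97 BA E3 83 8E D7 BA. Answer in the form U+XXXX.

U+0091

Offset 0: leading byte 0xF3 = 11110011 → 4-byte char #1 = F3 A6 A1 98.
Offset 4: leading byte 0x22 = 00100010 → 1-byte char #2 = 22.
Offset 5: leading byte 0xF0 = 11110000 → 4-byte char #3 = F0 BC A4 AD.
Offset 9: leading byte 0xF2 = 11110010 → 4-byte char #4 = F2 BA AF 96.
Offset 13: leading byte 0xD3 = 11010011 → 2-byte char #5 = D3 96.
Offset 15: leading byte 0xE0 = 11100000 → 3-byte char #6 = E0 BD 92.
Offset 18: leading byte 0xF1 = 11110001 → 4-byte char #7 = F1 B1 97 81.
Offset 22: leading byte 0xC2 = 11000010 → 2-byte char #8 = C2 91.
Leading byte 0xC2 = 11000010 matches 110xxxxx → 2-byte sequence.
Byte 1: 0xC2 = 11000010, payload 00010 (5 bits).
Byte 2: 0x91 = 10010001 (10xxxxxx ✓), payload 010001.
Concatenate: 00010010001 = 0x91 (11 bits → U+0091).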